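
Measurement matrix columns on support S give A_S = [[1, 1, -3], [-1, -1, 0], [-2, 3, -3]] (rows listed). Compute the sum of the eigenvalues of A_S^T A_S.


Sum of eigenvalues of A_S^T A_S = trace(A_S^T A_S) = sum of squared column norms of A_S.
A_S^T A_S diagonal: [6, 11, 18].
trace = 6 + 11 + 18 = 35.

35


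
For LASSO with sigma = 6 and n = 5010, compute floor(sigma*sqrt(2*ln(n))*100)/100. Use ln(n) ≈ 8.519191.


ln(5010) ≈ 8.519191.
2*ln(n) ≈ 17.038382.
sqrt(2*ln(n)) ≈ sqrt(17.038382) ≈ 4.127758.
lambda ≈ 6*4.127758 = 24.766548.
floor(lambda*100)/100 = 24.76.

24.76


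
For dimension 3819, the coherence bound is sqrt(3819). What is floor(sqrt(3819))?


61^2 = 3721 <= 3819 < 3844 = 62^2, so 61 <= sqrt(3819) < 62.
floor(sqrt(3819)) = 61.

61


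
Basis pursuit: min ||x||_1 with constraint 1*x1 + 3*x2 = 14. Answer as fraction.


Axis intercepts:
  x1 = 14, x2 = 0: L1 = 14
  x1 = 0, x2 = 14/3: L1 = 14/3
x* = (0, 14/3)
||x*||_1 = 14/3.

14/3


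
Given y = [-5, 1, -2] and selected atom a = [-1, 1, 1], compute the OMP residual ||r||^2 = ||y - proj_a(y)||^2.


a^T a = 3.
a^T y = 4.
coeff = 4/3 = 4/3.
||r||^2 = 74/3.

74/3


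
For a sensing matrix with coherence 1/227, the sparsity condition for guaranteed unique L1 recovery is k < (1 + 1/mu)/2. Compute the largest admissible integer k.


1/mu = 227.
1 + 1/mu = 228.
(1 + 1/mu)/2 = 114 is an integer and the inequality is strict, so k_max = 114 - 1 = 113.

113


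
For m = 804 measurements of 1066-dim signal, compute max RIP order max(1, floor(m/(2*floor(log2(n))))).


floor(log2(1066)) = 10.
2*10 = 20.
m/(2*floor(log2(n))) = 804/20 ≈ 40.2.
floor = 40.
k = max(1, 40) = 40.

40


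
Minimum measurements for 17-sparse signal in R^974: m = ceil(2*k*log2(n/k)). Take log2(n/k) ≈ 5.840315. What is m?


log2(n/k) = log2(974/17) ≈ 5.840315.
2*k*log2(n/k) ≈ 2*17*5.840315 = 198.57071.
m = ceil(198.57071) = 199.

199


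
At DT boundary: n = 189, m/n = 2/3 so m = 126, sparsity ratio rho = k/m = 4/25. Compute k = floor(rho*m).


m = 2/3*189 = 126.
rho = 4/25.
rho*m = 4/25*126 = 20.16.
k = floor(20.16) = 20.

20


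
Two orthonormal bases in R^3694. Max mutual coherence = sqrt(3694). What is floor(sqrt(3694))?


60^2 = 3600 <= 3694 < 3721 = 61^2, so 60 <= sqrt(3694) < 61.
floor(sqrt(3694)) = 60.

60


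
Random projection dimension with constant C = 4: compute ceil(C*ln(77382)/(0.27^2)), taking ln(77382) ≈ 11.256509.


ln(77382) ≈ 11.256509.
eps^2 = 0.27^2 = 0.0729.
C*ln(N)/eps^2 ≈ 4*11.256509/0.0729 ≈ 617.6411.
m = ceil(617.6411) = 618.

618


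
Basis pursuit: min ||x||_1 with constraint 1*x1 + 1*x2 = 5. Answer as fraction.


Axis intercepts:
  x1 = 5, x2 = 0: L1 = 5
  x1 = 0, x2 = 5: L1 = 5
x* = (5, 0)
||x*||_1 = 5.

5


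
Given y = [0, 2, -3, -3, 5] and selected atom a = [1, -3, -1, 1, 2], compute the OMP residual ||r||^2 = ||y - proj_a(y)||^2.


a^T a = 16.
a^T y = 4.
coeff = 4/16 = 1/4.
||r||^2 = 46.

46


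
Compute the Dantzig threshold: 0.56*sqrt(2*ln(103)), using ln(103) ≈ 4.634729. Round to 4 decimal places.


ln(103) ≈ 4.634729.
2*ln(n) ≈ 9.269458.
sqrt(2*ln(n)) ≈ sqrt(9.269458) ≈ 3.044578.
threshold ≈ 0.56*3.044578 = 1.70496368 ≈ 1.7050.

1.7050


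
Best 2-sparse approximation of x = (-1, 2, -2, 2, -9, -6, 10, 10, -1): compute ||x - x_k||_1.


Sorted |x_i| descending: [10, 10, 9, 6, 2, 2, 2, 1, 1]
Keep top 2: [10, 10]
Tail entries: [9, 6, 2, 2, 2, 1, 1]
L1 error = sum of tail = 23.

23


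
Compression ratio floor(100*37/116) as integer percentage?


100*m/n = 100*37/116 ≈ 31.8966.
floor = 31.

31


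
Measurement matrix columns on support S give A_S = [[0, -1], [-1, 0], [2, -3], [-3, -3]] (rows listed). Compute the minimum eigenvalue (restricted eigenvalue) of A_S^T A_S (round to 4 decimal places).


A_S^T A_S = [[14, 3], [3, 19]].
trace = 33.
det = 257.
disc = trace^2 - 4*det = 1089 - 4*257 = 61.
sqrt(61) ≈ 7.810250.
lam_min = (33 - sqrt(61))/2 ≈ (33 - 7.810250)/2 = 12.594875 ≈ 12.5949.

12.5949


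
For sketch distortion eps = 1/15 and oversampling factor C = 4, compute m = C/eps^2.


1/eps = 15.
(1/eps)^2 = 225.
m = 4*225 = 900.

900


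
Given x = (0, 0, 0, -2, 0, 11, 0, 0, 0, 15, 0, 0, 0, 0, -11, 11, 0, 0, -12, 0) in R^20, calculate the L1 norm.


Non-zero entries: [(3, -2), (5, 11), (9, 15), (14, -11), (15, 11), (18, -12)]
Absolute values: [2, 11, 15, 11, 11, 12]
||x||_1 = sum = 62.

62


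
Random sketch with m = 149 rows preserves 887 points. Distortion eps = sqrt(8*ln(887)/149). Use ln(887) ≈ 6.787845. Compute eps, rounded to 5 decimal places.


ln(887) ≈ 6.787845.
8*ln(N)/m ≈ 8*6.787845/149 ≈ 0.36444805.
eps = sqrt(0.36444805) ≈ 0.6036953 ≈ 0.60370.

0.60370


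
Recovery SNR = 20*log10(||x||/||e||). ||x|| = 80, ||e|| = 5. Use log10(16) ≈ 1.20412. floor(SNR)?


||x||/||e|| = 80/5 = 16.
log10(16) ≈ 1.20412.
20*log10(||x||/||e||) ≈ 20*1.20412 = 24.0824.
floor(24.0824) = 24.

24


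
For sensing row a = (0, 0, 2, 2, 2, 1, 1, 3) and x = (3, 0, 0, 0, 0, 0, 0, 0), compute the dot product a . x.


Non-zero terms: ['0*3']
Products: [0]
y = sum = 0.

0


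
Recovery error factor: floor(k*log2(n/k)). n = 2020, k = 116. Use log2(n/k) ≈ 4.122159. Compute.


log2(n/k) = log2(2020/116) ≈ 4.122159.
k*log2(n/k) ≈ 116*4.122159 = 478.170444.
floor(478.170444) = 478.

478


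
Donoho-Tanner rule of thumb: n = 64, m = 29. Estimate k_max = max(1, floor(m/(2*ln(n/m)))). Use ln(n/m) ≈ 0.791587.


n/m = 64/29.
ln(n/m) ≈ 0.791587.
2*ln(n/m) ≈ 1.583174.
m/(2*ln(n/m)) ≈ 29/1.583174 ≈ 18.3176.
floor = 18.
k_max = max(1, 18) = 18.

18


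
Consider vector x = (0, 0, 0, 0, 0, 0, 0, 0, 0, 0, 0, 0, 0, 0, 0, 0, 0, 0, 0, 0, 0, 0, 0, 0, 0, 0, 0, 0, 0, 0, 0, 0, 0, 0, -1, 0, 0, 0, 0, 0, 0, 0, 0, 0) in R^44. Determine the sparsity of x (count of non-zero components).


Non-zero positions: [34].
Sparsity = 1.

1


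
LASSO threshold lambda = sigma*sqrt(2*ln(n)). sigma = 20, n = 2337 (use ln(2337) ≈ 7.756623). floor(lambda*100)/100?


ln(2337) ≈ 7.756623.
2*ln(n) ≈ 15.513246.
sqrt(2*ln(n)) ≈ sqrt(15.513246) ≈ 3.938686.
lambda ≈ 20*3.938686 = 78.77372.
floor(lambda*100)/100 = 78.77.

78.77


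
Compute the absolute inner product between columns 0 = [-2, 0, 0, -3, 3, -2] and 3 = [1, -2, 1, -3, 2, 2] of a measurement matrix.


Inner product: -2*1 + 0*-2 + 0*1 + -3*-3 + 3*2 + -2*2
Products: [-2, 0, 0, 9, 6, -4]
Sum = 9.
|dot| = 9.

9


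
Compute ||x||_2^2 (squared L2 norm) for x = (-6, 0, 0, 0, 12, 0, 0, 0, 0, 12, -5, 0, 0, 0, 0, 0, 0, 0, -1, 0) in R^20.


Non-zero entries: [(0, -6), (4, 12), (9, 12), (10, -5), (18, -1)]
Squares: [36, 144, 144, 25, 1]
||x||_2^2 = sum = 350.

350


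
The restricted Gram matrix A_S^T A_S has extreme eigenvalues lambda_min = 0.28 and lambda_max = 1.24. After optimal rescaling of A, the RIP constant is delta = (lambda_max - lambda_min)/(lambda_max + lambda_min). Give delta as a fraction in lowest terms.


lambda_max - lambda_min = 1.24 - 0.28 = 0.96.
lambda_max + lambda_min = 1.24 + 0.28 = 1.52.
delta = 0.96/1.52 = 96/152 = 12/19.

12/19


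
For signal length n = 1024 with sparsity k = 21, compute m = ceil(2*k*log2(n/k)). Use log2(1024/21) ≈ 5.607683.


log2(n/k) = log2(1024/21) ≈ 5.607683.
2*k*log2(n/k) ≈ 2*21*5.607683 = 235.522686.
m = ceil(235.522686) = 236.

236


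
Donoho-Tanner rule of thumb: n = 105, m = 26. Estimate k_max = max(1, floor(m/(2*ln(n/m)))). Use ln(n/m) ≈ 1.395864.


n/m = 105/26.
ln(n/m) ≈ 1.395864.
2*ln(n/m) ≈ 2.791728.
m/(2*ln(n/m)) ≈ 26/2.791728 ≈ 9.3132.
floor = 9.
k_max = max(1, 9) = 9.

9


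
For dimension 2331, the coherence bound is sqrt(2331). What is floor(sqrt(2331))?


48^2 = 2304 <= 2331 < 2401 = 49^2, so 48 <= sqrt(2331) < 49.
floor(sqrt(2331)) = 48.

48


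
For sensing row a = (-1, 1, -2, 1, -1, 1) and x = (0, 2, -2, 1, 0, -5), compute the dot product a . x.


Non-zero terms: ['1*2', '-2*-2', '1*1', '1*-5']
Products: [2, 4, 1, -5]
y = sum = 2.

2


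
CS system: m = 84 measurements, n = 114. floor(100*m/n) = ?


100*m/n = 100*84/114 ≈ 73.6842.
floor = 73.

73


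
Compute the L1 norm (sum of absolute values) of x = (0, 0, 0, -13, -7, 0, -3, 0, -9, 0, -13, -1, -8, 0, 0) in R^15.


Non-zero entries: [(3, -13), (4, -7), (6, -3), (8, -9), (10, -13), (11, -1), (12, -8)]
Absolute values: [13, 7, 3, 9, 13, 1, 8]
||x||_1 = sum = 54.

54


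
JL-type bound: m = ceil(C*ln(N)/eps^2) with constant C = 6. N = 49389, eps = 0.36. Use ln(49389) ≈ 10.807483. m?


ln(49389) ≈ 10.807483.
eps^2 = 0.36^2 = 0.1296.
C*ln(N)/eps^2 ≈ 6*10.807483/0.1296 ≈ 500.3464.
m = ceil(500.3464) = 501.

501


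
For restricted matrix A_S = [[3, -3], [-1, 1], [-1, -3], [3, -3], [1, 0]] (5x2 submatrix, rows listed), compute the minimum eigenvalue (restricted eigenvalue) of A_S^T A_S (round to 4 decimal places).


A_S^T A_S = [[21, -16], [-16, 28]].
trace = 49.
det = 332.
disc = trace^2 - 4*det = 2401 - 4*332 = 1073.
sqrt(1073) ≈ 32.756679.
lam_min = (49 - sqrt(1073))/2 ≈ (49 - 32.756679)/2 = 8.1216605 ≈ 8.1217.

8.1217


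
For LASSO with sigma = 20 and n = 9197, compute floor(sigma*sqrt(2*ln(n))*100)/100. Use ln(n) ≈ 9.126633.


ln(9197) ≈ 9.126633.
2*ln(n) ≈ 18.253266.
sqrt(2*ln(n)) ≈ sqrt(18.253266) ≈ 4.272384.
lambda ≈ 20*4.272384 = 85.44768.
floor(lambda*100)/100 = 85.44.

85.44


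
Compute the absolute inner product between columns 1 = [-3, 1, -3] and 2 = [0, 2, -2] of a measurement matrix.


Inner product: -3*0 + 1*2 + -3*-2
Products: [0, 2, 6]
Sum = 8.
|dot| = 8.

8


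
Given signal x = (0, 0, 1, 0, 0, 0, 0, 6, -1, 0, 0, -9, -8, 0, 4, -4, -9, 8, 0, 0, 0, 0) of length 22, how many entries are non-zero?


Non-zero positions: [2, 7, 8, 11, 12, 14, 15, 16, 17].
Sparsity = 9.

9


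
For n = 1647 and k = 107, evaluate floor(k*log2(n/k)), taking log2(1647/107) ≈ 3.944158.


log2(n/k) = log2(1647/107) ≈ 3.944158.
k*log2(n/k) ≈ 107*3.944158 = 422.024906.
floor(422.024906) = 422.

422


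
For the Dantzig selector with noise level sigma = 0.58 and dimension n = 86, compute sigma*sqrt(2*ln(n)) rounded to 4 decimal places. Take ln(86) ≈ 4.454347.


ln(86) ≈ 4.454347.
2*ln(n) ≈ 8.908694.
sqrt(2*ln(n)) ≈ sqrt(8.908694) ≈ 2.984744.
threshold ≈ 0.58*2.984744 = 1.73115152 ≈ 1.7312.

1.7312


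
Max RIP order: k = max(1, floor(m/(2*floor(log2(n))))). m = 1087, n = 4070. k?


floor(log2(4070)) = 11.
2*11 = 22.
m/(2*floor(log2(n))) = 1087/22 ≈ 49.4091.
floor = 49.
k = max(1, 49) = 49.

49


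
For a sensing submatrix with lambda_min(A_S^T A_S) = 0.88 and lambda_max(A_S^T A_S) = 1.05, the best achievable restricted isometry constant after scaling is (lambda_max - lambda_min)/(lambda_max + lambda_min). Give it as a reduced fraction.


lambda_max - lambda_min = 1.05 - 0.88 = 0.17.
lambda_max + lambda_min = 1.05 + 0.88 = 1.93.
delta = 0.17/1.93 = 17/193.

17/193


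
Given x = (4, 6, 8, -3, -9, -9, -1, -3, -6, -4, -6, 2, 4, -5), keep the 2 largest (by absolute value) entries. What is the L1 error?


Sorted |x_i| descending: [9, 9, 8, 6, 6, 6, 5, 4, 4, 4, 3, 3, 2, 1]
Keep top 2: [9, 9]
Tail entries: [8, 6, 6, 6, 5, 4, 4, 4, 3, 3, 2, 1]
L1 error = sum of tail = 52.

52


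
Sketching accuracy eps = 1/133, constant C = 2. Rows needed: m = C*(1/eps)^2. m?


1/eps = 133.
(1/eps)^2 = 17689.
m = 2*17689 = 35378.

35378


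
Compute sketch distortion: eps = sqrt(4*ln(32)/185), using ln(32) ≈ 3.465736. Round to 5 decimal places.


ln(32) ≈ 3.465736.
4*ln(N)/m ≈ 4*3.465736/185 ≈ 0.07493483.
eps = sqrt(0.07493483) ≈ 0.2737423 ≈ 0.27374.

0.27374


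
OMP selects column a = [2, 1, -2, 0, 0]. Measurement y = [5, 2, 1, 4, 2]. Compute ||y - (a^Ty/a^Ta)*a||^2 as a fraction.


a^T a = 9.
a^T y = 10.
coeff = 10/9 = 10/9.
||r||^2 = 350/9.

350/9


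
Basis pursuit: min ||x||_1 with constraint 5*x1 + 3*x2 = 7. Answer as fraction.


Axis intercepts:
  x1 = 7/5, x2 = 0: L1 = 7/5
  x1 = 0, x2 = 7/3: L1 = 7/3
x* = (7/5, 0)
||x*||_1 = 7/5.

7/5


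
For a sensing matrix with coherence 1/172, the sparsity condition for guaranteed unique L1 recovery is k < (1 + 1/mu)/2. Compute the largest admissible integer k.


1/mu = 172.
1 + 1/mu = 173.
(1 + 1/mu)/2 = 86.5 is not an integer, so k_max = floor(86.5) = 86.

86


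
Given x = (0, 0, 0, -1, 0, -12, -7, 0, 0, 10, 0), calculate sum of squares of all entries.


Non-zero entries: [(3, -1), (5, -12), (6, -7), (9, 10)]
Squares: [1, 144, 49, 100]
||x||_2^2 = sum = 294.

294


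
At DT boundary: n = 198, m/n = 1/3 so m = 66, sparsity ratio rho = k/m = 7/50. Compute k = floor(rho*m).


m = 1/3*198 = 66.
rho = 7/50.
rho*m = 7/50*66 = 9.24.
k = floor(9.24) = 9.

9


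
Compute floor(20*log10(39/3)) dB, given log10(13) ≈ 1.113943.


||x||/||e|| = 39/3 = 13.
log10(13) ≈ 1.113943.
20*log10(||x||/||e||) ≈ 20*1.113943 = 22.27886.
floor(22.27886) = 22.

22


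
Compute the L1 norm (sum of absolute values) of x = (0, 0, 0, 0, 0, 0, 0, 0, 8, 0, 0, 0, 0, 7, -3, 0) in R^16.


Non-zero entries: [(8, 8), (13, 7), (14, -3)]
Absolute values: [8, 7, 3]
||x||_1 = sum = 18.

18


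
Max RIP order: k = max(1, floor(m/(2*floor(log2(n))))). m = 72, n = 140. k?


floor(log2(140)) = 7.
2*7 = 14.
m/(2*floor(log2(n))) = 72/14 ≈ 5.1429.
floor = 5.
k = max(1, 5) = 5.

5


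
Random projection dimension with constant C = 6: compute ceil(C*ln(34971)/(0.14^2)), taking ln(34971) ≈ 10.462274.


ln(34971) ≈ 10.462274.
eps^2 = 0.14^2 = 0.0196.
C*ln(N)/eps^2 ≈ 6*10.462274/0.0196 ≈ 3202.7369.
m = ceil(3202.7369) = 3203.

3203


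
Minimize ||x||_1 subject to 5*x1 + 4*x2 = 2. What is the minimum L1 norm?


Axis intercepts:
  x1 = 2/5, x2 = 0: L1 = 2/5
  x1 = 0, x2 = 1/2: L1 = 1/2
x* = (2/5, 0)
||x*||_1 = 2/5.

2/5


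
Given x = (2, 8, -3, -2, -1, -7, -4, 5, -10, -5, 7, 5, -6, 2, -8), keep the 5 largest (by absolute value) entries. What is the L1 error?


Sorted |x_i| descending: [10, 8, 8, 7, 7, 6, 5, 5, 5, 4, 3, 2, 2, 2, 1]
Keep top 5: [10, 8, 8, 7, 7]
Tail entries: [6, 5, 5, 5, 4, 3, 2, 2, 2, 1]
L1 error = sum of tail = 35.

35


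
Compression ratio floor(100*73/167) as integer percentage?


100*m/n = 100*73/167 ≈ 43.7126.
floor = 43.

43


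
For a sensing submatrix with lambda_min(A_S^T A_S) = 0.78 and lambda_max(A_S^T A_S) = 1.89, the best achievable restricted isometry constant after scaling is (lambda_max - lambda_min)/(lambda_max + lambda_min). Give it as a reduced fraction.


lambda_max - lambda_min = 1.89 - 0.78 = 1.11.
lambda_max + lambda_min = 1.89 + 0.78 = 2.67.
delta = 1.11/2.67 = 111/267 = 37/89.

37/89


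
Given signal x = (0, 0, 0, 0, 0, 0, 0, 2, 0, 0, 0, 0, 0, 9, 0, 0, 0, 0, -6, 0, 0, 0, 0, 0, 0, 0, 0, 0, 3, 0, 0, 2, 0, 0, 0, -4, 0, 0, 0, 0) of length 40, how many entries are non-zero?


Non-zero positions: [7, 13, 18, 28, 31, 35].
Sparsity = 6.

6


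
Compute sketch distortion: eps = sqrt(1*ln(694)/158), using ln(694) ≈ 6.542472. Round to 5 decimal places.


ln(694) ≈ 6.542472.
1*ln(N)/m ≈ 1*6.542472/158 ≈ 0.04140805.
eps = sqrt(0.04140805) ≈ 0.2034897 ≈ 0.20349.

0.20349


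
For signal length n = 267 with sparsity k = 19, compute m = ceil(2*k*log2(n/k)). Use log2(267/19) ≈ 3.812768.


log2(n/k) = log2(267/19) ≈ 3.812768.
2*k*log2(n/k) ≈ 2*19*3.812768 = 144.885184.
m = ceil(144.885184) = 145.

145


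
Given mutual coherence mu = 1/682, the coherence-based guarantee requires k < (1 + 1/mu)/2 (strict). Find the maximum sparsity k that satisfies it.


1/mu = 682.
1 + 1/mu = 683.
(1 + 1/mu)/2 = 341.5 is not an integer, so k_max = floor(341.5) = 341.

341


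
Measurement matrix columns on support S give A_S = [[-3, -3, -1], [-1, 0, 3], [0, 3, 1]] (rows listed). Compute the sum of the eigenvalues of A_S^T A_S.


Sum of eigenvalues of A_S^T A_S = trace(A_S^T A_S) = sum of squared column norms of A_S.
A_S^T A_S diagonal: [10, 18, 11].
trace = 10 + 18 + 11 = 39.

39


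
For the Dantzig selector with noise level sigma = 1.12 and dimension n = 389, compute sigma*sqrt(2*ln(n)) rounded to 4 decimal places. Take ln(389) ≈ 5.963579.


ln(389) ≈ 5.963579.
2*ln(n) ≈ 11.927158.
sqrt(2*ln(n)) ≈ sqrt(11.927158) ≈ 3.453572.
threshold ≈ 1.12*3.453572 = 3.86800064 ≈ 3.8680.

3.8680


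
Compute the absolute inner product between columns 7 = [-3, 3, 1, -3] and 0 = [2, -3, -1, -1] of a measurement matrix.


Inner product: -3*2 + 3*-3 + 1*-1 + -3*-1
Products: [-6, -9, -1, 3]
Sum = -13.
|dot| = 13.

13


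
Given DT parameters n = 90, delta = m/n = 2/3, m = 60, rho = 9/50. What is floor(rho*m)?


m = 2/3*90 = 60.
rho = 9/50.
rho*m = 9/50*60 = 10.8.
k = floor(10.8) = 10.

10


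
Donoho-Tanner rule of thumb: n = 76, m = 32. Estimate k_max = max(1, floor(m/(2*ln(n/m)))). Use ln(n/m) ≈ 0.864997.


n/m = 76/32 = 19/8.
ln(n/m) ≈ 0.864997.
2*ln(n/m) ≈ 1.729994.
m/(2*ln(n/m)) ≈ 32/1.729994 ≈ 18.4972.
floor = 18.
k_max = max(1, 18) = 18.

18


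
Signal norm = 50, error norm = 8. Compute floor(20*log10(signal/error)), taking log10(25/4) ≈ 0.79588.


||x||/||e|| = 50/8 = 25/4.
log10(25/4) ≈ 0.79588.
20*log10(||x||/||e||) ≈ 20*0.79588 = 15.9176.
floor(15.9176) = 15.

15


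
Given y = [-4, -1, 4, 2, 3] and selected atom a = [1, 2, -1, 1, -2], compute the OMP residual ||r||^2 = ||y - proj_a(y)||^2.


a^T a = 11.
a^T y = -14.
coeff = -14/11 = -14/11.
||r||^2 = 310/11.

310/11


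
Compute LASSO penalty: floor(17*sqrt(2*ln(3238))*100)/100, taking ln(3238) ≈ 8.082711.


ln(3238) ≈ 8.082711.
2*ln(n) ≈ 16.165422.
sqrt(2*ln(n)) ≈ sqrt(16.165422) ≈ 4.020625.
lambda ≈ 17*4.020625 = 68.350625.
floor(lambda*100)/100 = 68.35.

68.35


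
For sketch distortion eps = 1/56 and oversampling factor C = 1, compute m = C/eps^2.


1/eps = 56.
(1/eps)^2 = 3136.
m = 1*3136 = 3136.

3136


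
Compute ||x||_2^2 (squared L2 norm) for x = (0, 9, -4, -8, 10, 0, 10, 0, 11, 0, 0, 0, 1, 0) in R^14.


Non-zero entries: [(1, 9), (2, -4), (3, -8), (4, 10), (6, 10), (8, 11), (12, 1)]
Squares: [81, 16, 64, 100, 100, 121, 1]
||x||_2^2 = sum = 483.

483


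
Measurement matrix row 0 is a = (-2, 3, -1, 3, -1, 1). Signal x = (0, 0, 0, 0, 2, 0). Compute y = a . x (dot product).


Non-zero terms: ['-1*2']
Products: [-2]
y = sum = -2.

-2


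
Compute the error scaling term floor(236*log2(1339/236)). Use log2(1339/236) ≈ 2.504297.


log2(n/k) = log2(1339/236) ≈ 2.504297.
k*log2(n/k) ≈ 236*2.504297 = 591.014092.
floor(591.014092) = 591.

591


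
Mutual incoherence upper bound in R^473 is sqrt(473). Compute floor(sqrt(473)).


21^2 = 441 <= 473 < 484 = 22^2, so 21 <= sqrt(473) < 22.
floor(sqrt(473)) = 21.

21


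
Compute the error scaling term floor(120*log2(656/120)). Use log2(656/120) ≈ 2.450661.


log2(n/k) = log2(656/120) ≈ 2.450661.
k*log2(n/k) ≈ 120*2.450661 = 294.07932.
floor(294.07932) = 294.

294


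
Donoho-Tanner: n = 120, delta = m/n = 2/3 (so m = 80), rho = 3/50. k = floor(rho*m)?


m = 2/3*120 = 80.
rho = 3/50.
rho*m = 3/50*80 = 4.8.
k = floor(4.8) = 4.

4


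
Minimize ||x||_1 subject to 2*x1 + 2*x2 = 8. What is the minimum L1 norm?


Axis intercepts:
  x1 = 4, x2 = 0: L1 = 4
  x1 = 0, x2 = 4: L1 = 4
x* = (4, 0)
||x*||_1 = 4.

4


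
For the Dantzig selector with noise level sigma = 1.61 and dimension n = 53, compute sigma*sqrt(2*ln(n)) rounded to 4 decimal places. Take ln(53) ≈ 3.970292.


ln(53) ≈ 3.970292.
2*ln(n) ≈ 7.940584.
sqrt(2*ln(n)) ≈ sqrt(7.940584) ≈ 2.817904.
threshold ≈ 1.61*2.817904 = 4.53682544 ≈ 4.5368.

4.5368


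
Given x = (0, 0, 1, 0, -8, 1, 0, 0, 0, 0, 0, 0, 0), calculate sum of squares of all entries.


Non-zero entries: [(2, 1), (4, -8), (5, 1)]
Squares: [1, 64, 1]
||x||_2^2 = sum = 66.

66


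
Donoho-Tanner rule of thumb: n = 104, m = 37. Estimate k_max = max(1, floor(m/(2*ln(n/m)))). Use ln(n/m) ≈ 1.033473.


n/m = 104/37.
ln(n/m) ≈ 1.033473.
2*ln(n/m) ≈ 2.066946.
m/(2*ln(n/m)) ≈ 37/2.066946 ≈ 17.9008.
floor = 17.
k_max = max(1, 17) = 17.

17


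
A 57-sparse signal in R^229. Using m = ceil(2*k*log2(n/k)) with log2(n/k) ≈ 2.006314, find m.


log2(n/k) = log2(229/57) ≈ 2.006314.
2*k*log2(n/k) ≈ 2*57*2.006314 = 228.719796.
m = ceil(228.719796) = 229.

229


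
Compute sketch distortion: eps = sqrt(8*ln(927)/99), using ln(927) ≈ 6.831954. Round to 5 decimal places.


ln(927) ≈ 6.831954.
8*ln(N)/m ≈ 8*6.831954/99 ≈ 0.55207709.
eps = sqrt(0.55207709) ≈ 0.7430189 ≈ 0.74302.

0.74302


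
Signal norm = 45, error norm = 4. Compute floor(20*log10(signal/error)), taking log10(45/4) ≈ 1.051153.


||x||/||e|| = 45/4.
log10(45/4) ≈ 1.051153.
20*log10(||x||/||e||) ≈ 20*1.051153 = 21.02306.
floor(21.02306) = 21.

21


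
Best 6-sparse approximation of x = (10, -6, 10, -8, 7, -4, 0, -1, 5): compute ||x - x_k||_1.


Sorted |x_i| descending: [10, 10, 8, 7, 6, 5, 4, 1, 0]
Keep top 6: [10, 10, 8, 7, 6, 5]
Tail entries: [4, 1, 0]
L1 error = sum of tail = 5.

5


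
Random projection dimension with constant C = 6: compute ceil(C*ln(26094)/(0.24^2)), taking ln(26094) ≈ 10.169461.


ln(26094) ≈ 10.169461.
eps^2 = 0.24^2 = 0.0576.
C*ln(N)/eps^2 ≈ 6*10.169461/0.0576 ≈ 1059.3189.
m = ceil(1059.3189) = 1060.

1060


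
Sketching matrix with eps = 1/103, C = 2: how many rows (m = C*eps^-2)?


1/eps = 103.
(1/eps)^2 = 10609.
m = 2*10609 = 21218.

21218


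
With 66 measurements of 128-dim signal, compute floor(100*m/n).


100*m/n = 100*66/128 ≈ 51.5625.
floor = 51.

51


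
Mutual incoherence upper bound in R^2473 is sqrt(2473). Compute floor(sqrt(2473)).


49^2 = 2401 <= 2473 < 2500 = 50^2, so 49 <= sqrt(2473) < 50.
floor(sqrt(2473)) = 49.

49


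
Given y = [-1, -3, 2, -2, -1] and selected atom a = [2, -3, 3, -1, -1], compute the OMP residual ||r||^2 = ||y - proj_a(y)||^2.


a^T a = 24.
a^T y = 16.
coeff = 16/24 = 2/3.
||r||^2 = 25/3.

25/3


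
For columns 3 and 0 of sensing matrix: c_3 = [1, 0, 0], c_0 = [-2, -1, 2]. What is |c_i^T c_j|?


Inner product: 1*-2 + 0*-1 + 0*2
Products: [-2, 0, 0]
Sum = -2.
|dot| = 2.

2


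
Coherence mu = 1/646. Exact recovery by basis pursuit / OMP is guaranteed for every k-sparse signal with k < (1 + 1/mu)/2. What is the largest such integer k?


1/mu = 646.
1 + 1/mu = 647.
(1 + 1/mu)/2 = 323.5 is not an integer, so k_max = floor(323.5) = 323.

323


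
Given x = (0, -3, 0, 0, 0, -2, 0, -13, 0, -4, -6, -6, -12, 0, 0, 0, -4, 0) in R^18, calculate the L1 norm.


Non-zero entries: [(1, -3), (5, -2), (7, -13), (9, -4), (10, -6), (11, -6), (12, -12), (16, -4)]
Absolute values: [3, 2, 13, 4, 6, 6, 12, 4]
||x||_1 = sum = 50.

50


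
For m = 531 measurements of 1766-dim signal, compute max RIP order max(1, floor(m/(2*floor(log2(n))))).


floor(log2(1766)) = 10.
2*10 = 20.
m/(2*floor(log2(n))) = 531/20 ≈ 26.55.
floor = 26.
k = max(1, 26) = 26.

26


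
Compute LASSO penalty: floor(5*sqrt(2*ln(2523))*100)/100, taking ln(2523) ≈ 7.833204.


ln(2523) ≈ 7.833204.
2*ln(n) ≈ 15.666408.
sqrt(2*ln(n)) ≈ sqrt(15.666408) ≈ 3.958081.
lambda ≈ 5*3.958081 = 19.790405.
floor(lambda*100)/100 = 19.79.

19.79


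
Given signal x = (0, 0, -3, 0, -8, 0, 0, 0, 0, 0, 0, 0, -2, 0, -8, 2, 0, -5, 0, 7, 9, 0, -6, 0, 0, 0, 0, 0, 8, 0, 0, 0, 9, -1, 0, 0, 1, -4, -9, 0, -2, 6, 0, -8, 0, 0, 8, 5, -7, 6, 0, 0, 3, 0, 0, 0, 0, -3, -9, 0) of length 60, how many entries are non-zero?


Non-zero positions: [2, 4, 12, 14, 15, 17, 19, 20, 22, 28, 32, 33, 36, 37, 38, 40, 41, 43, 46, 47, 48, 49, 52, 57, 58].
Sparsity = 25.

25


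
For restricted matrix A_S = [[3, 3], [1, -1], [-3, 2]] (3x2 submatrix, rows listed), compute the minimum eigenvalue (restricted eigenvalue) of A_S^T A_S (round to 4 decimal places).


A_S^T A_S = [[19, 2], [2, 14]].
trace = 33.
det = 262.
disc = trace^2 - 4*det = 1089 - 4*262 = 41.
sqrt(41) ≈ 6.403124.
lam_min = (33 - sqrt(41))/2 ≈ (33 - 6.403124)/2 = 13.298438 ≈ 13.2984.

13.2984


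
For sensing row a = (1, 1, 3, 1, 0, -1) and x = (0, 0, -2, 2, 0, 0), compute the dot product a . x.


Non-zero terms: ['3*-2', '1*2']
Products: [-6, 2]
y = sum = -4.

-4


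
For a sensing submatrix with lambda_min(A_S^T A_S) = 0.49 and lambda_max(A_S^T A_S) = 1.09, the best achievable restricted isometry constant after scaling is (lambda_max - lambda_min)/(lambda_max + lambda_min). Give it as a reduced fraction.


lambda_max - lambda_min = 1.09 - 0.49 = 0.60.
lambda_max + lambda_min = 1.09 + 0.49 = 1.58.
delta = 0.60/1.58 = 60/158 = 30/79.

30/79


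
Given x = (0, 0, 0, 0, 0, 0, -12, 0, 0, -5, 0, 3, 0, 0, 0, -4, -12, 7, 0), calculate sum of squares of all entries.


Non-zero entries: [(6, -12), (9, -5), (11, 3), (15, -4), (16, -12), (17, 7)]
Squares: [144, 25, 9, 16, 144, 49]
||x||_2^2 = sum = 387.

387


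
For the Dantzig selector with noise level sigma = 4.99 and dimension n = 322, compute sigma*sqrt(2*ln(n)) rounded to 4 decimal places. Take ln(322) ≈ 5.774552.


ln(322) ≈ 5.774552.
2*ln(n) ≈ 11.549104.
sqrt(2*ln(n)) ≈ sqrt(11.549104) ≈ 3.398397.
threshold ≈ 4.99*3.398397 = 16.95800103 ≈ 16.9580.

16.9580


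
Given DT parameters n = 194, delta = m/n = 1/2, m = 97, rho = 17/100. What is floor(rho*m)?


m = 1/2*194 = 97.
rho = 17/100.
rho*m = 17/100*97 = 16.49.
k = floor(16.49) = 16.

16


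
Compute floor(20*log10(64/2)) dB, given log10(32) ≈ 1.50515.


||x||/||e|| = 64/2 = 32.
log10(32) ≈ 1.50515.
20*log10(||x||/||e||) ≈ 20*1.50515 = 30.103.
floor(30.103) = 30.

30


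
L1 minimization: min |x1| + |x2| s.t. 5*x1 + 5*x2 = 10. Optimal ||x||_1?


Axis intercepts:
  x1 = 2, x2 = 0: L1 = 2
  x1 = 0, x2 = 2: L1 = 2
x* = (2, 0)
||x*||_1 = 2.

2


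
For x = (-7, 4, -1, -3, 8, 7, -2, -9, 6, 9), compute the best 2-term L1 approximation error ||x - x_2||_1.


Sorted |x_i| descending: [9, 9, 8, 7, 7, 6, 4, 3, 2, 1]
Keep top 2: [9, 9]
Tail entries: [8, 7, 7, 6, 4, 3, 2, 1]
L1 error = sum of tail = 38.

38


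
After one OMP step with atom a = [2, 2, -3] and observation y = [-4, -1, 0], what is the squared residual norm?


a^T a = 17.
a^T y = -10.
coeff = -10/17 = -10/17.
||r||^2 = 189/17.

189/17


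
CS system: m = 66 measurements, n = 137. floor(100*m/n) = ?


100*m/n = 100*66/137 ≈ 48.1752.
floor = 48.

48


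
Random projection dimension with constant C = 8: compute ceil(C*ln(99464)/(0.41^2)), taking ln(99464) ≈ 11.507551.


ln(99464) ≈ 11.507551.
eps^2 = 0.41^2 = 0.1681.
C*ln(N)/eps^2 ≈ 8*11.507551/0.1681 ≈ 547.6526.
m = ceil(547.6526) = 548.

548


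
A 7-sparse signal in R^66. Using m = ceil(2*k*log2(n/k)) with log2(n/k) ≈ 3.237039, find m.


log2(n/k) = log2(66/7) ≈ 3.237039.
2*k*log2(n/k) ≈ 2*7*3.237039 = 45.318546.
m = ceil(45.318546) = 46.

46


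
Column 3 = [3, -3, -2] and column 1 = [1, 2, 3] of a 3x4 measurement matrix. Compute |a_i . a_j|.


Inner product: 3*1 + -3*2 + -2*3
Products: [3, -6, -6]
Sum = -9.
|dot| = 9.

9


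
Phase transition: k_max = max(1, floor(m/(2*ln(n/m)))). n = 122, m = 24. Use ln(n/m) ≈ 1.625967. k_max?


n/m = 122/24 = 61/12.
ln(n/m) ≈ 1.625967.
2*ln(n/m) ≈ 3.251934.
m/(2*ln(n/m)) ≈ 24/3.251934 ≈ 7.3802.
floor = 7.
k_max = max(1, 7) = 7.

7


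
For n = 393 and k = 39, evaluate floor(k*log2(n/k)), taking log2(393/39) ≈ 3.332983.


log2(n/k) = log2(393/39) ≈ 3.332983.
k*log2(n/k) ≈ 39*3.332983 = 129.986337.
floor(129.986337) = 129.

129


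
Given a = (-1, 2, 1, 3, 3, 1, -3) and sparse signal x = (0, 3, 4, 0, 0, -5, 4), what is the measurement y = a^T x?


Non-zero terms: ['2*3', '1*4', '1*-5', '-3*4']
Products: [6, 4, -5, -12]
y = sum = -7.

-7


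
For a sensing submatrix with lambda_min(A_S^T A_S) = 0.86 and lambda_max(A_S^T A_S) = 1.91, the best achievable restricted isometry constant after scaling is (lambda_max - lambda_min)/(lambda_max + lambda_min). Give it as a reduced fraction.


lambda_max - lambda_min = 1.91 - 0.86 = 1.05.
lambda_max + lambda_min = 1.91 + 0.86 = 2.77.
delta = 1.05/2.77 = 105/277.

105/277


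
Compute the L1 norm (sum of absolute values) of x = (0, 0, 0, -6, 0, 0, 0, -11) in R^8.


Non-zero entries: [(3, -6), (7, -11)]
Absolute values: [6, 11]
||x||_1 = sum = 17.

17


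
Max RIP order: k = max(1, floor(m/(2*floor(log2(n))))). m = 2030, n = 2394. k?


floor(log2(2394)) = 11.
2*11 = 22.
m/(2*floor(log2(n))) = 2030/22 ≈ 92.2727.
floor = 92.
k = max(1, 92) = 92.

92


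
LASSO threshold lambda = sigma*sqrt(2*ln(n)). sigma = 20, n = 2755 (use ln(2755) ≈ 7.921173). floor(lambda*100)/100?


ln(2755) ≈ 7.921173.
2*ln(n) ≈ 15.842346.
sqrt(2*ln(n)) ≈ sqrt(15.842346) ≈ 3.980244.
lambda ≈ 20*3.980244 = 79.60488.
floor(lambda*100)/100 = 79.60.

79.60


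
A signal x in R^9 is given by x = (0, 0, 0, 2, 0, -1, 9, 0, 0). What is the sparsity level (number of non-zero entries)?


Non-zero positions: [3, 5, 6].
Sparsity = 3.

3


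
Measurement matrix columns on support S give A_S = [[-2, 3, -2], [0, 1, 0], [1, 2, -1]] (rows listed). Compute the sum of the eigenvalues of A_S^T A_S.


Sum of eigenvalues of A_S^T A_S = trace(A_S^T A_S) = sum of squared column norms of A_S.
A_S^T A_S diagonal: [5, 14, 5].
trace = 5 + 14 + 5 = 24.

24


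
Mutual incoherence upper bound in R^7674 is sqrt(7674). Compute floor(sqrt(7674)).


87^2 = 7569 <= 7674 < 7744 = 88^2, so 87 <= sqrt(7674) < 88.
floor(sqrt(7674)) = 87.

87


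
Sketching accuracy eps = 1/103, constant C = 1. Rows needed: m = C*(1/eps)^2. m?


1/eps = 103.
(1/eps)^2 = 10609.
m = 1*10609 = 10609.

10609


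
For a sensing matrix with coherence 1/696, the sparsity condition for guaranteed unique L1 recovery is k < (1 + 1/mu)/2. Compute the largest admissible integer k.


1/mu = 696.
1 + 1/mu = 697.
(1 + 1/mu)/2 = 348.5 is not an integer, so k_max = floor(348.5) = 348.

348


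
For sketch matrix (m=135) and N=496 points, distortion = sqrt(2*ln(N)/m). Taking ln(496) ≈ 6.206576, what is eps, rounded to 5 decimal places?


ln(496) ≈ 6.206576.
2*ln(N)/m ≈ 2*6.206576/135 ≈ 0.09194927.
eps = sqrt(0.09194927) ≈ 0.3032314 ≈ 0.30323.

0.30323


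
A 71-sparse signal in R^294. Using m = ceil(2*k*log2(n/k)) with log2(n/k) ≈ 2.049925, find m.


log2(n/k) = log2(294/71) ≈ 2.049925.
2*k*log2(n/k) ≈ 2*71*2.049925 = 291.08935.
m = ceil(291.08935) = 292.

292


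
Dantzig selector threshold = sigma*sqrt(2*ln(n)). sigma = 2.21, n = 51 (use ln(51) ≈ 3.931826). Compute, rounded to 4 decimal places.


ln(51) ≈ 3.931826.
2*ln(n) ≈ 7.863652.
sqrt(2*ln(n)) ≈ sqrt(7.863652) ≈ 2.80422.
threshold ≈ 2.21*2.80422 = 6.1973262 ≈ 6.1973.

6.1973


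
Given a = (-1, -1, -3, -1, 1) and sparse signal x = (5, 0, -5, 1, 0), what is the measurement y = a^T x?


Non-zero terms: ['-1*5', '-3*-5', '-1*1']
Products: [-5, 15, -1]
y = sum = 9.

9


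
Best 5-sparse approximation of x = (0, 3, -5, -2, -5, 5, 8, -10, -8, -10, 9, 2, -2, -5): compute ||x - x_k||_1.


Sorted |x_i| descending: [10, 10, 9, 8, 8, 5, 5, 5, 5, 3, 2, 2, 2, 0]
Keep top 5: [10, 10, 9, 8, 8]
Tail entries: [5, 5, 5, 5, 3, 2, 2, 2, 0]
L1 error = sum of tail = 29.

29


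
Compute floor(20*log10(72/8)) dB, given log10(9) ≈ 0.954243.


||x||/||e|| = 72/8 = 9.
log10(9) ≈ 0.954243.
20*log10(||x||/||e||) ≈ 20*0.954243 = 19.08486.
floor(19.08486) = 19.

19


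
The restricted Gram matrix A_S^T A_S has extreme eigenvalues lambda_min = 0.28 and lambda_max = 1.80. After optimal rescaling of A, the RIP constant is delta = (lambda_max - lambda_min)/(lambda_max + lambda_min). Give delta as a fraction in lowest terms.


lambda_max - lambda_min = 1.80 - 0.28 = 1.52.
lambda_max + lambda_min = 1.80 + 0.28 = 2.08.
delta = 1.52/2.08 = 152/208 = 19/26.

19/26


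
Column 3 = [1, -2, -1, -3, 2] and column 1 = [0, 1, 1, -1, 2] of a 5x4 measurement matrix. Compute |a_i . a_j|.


Inner product: 1*0 + -2*1 + -1*1 + -3*-1 + 2*2
Products: [0, -2, -1, 3, 4]
Sum = 4.
|dot| = 4.

4


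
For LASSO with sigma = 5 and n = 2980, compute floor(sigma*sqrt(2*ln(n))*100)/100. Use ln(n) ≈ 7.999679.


ln(2980) ≈ 7.999679.
2*ln(n) ≈ 15.999358.
sqrt(2*ln(n)) ≈ sqrt(15.999358) ≈ 3.99992.
lambda ≈ 5*3.99992 = 19.9996.
floor(lambda*100)/100 = 19.99.

19.99


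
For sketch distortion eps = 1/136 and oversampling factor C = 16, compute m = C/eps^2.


1/eps = 136.
(1/eps)^2 = 18496.
m = 16*18496 = 295936.

295936


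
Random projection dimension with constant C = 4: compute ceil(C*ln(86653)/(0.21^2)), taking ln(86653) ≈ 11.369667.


ln(86653) ≈ 11.369667.
eps^2 = 0.21^2 = 0.0441.
C*ln(N)/eps^2 ≈ 4*11.369667/0.0441 ≈ 1031.2623.
m = ceil(1031.2623) = 1032.

1032


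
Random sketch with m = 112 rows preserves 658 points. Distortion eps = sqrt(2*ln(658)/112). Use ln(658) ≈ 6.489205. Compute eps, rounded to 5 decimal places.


ln(658) ≈ 6.489205.
2*ln(N)/m ≈ 2*6.489205/112 ≈ 0.11587866.
eps = sqrt(0.11587866) ≈ 0.3404095 ≈ 0.34041.

0.34041


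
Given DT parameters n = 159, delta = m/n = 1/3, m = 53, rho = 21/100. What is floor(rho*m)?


m = 1/3*159 = 53.
rho = 21/100.
rho*m = 21/100*53 = 11.13.
k = floor(11.13) = 11.

11


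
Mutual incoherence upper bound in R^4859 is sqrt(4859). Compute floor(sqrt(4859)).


69^2 = 4761 <= 4859 < 4900 = 70^2, so 69 <= sqrt(4859) < 70.
floor(sqrt(4859)) = 69.

69


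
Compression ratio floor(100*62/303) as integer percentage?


100*m/n = 100*62/303 ≈ 20.462.
floor = 20.

20


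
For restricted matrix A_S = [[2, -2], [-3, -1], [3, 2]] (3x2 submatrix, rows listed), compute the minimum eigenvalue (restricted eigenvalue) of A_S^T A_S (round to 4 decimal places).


A_S^T A_S = [[22, 5], [5, 9]].
trace = 31.
det = 173.
disc = trace^2 - 4*det = 961 - 4*173 = 269.
sqrt(269) ≈ 16.401219.
lam_min = (31 - sqrt(269))/2 ≈ (31 - 16.401219)/2 = 7.2993905 ≈ 7.2994.

7.2994


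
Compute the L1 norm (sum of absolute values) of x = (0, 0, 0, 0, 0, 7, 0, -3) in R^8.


Non-zero entries: [(5, 7), (7, -3)]
Absolute values: [7, 3]
||x||_1 = sum = 10.

10


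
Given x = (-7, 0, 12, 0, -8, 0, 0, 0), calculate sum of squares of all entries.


Non-zero entries: [(0, -7), (2, 12), (4, -8)]
Squares: [49, 144, 64]
||x||_2^2 = sum = 257.

257


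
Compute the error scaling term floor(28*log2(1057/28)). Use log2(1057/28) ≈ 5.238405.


log2(n/k) = log2(1057/28) ≈ 5.238405.
k*log2(n/k) ≈ 28*5.238405 = 146.67534.
floor(146.67534) = 146.

146


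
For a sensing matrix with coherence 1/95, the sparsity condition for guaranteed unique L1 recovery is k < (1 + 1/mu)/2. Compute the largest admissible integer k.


1/mu = 95.
1 + 1/mu = 96.
(1 + 1/mu)/2 = 48 is an integer and the inequality is strict, so k_max = 48 - 1 = 47.

47


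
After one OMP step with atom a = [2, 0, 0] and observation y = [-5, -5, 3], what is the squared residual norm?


a^T a = 4.
a^T y = -10.
coeff = -10/4 = -5/2.
||r||^2 = 34.

34


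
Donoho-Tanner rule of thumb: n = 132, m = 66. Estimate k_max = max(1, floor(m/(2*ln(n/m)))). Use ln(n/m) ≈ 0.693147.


n/m = 132/66 = 2.
ln(n/m) ≈ 0.693147.
2*ln(n/m) ≈ 1.386294.
m/(2*ln(n/m)) ≈ 66/1.386294 ≈ 47.6089.
floor = 47.
k_max = max(1, 47) = 47.

47


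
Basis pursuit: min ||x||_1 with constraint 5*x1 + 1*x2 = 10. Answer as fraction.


Axis intercepts:
  x1 = 2, x2 = 0: L1 = 2
  x1 = 0, x2 = 10: L1 = 10
x* = (2, 0)
||x*||_1 = 2.

2


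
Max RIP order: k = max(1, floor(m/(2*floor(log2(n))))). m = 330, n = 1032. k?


floor(log2(1032)) = 10.
2*10 = 20.
m/(2*floor(log2(n))) = 330/20 ≈ 16.5.
floor = 16.
k = max(1, 16) = 16.

16


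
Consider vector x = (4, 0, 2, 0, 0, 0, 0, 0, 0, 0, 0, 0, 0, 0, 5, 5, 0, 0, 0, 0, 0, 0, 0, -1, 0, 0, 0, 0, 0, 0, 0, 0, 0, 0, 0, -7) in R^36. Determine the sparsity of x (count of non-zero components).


Non-zero positions: [0, 2, 14, 15, 23, 35].
Sparsity = 6.

6


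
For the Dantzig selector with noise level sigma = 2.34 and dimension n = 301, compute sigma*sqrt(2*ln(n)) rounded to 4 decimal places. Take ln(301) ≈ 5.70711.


ln(301) ≈ 5.70711.
2*ln(n) ≈ 11.41422.
sqrt(2*ln(n)) ≈ sqrt(11.41422) ≈ 3.378494.
threshold ≈ 2.34*3.378494 = 7.90567596 ≈ 7.9057.

7.9057


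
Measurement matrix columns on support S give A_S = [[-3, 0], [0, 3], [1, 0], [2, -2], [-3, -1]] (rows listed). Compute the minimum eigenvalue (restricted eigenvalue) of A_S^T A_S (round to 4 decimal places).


A_S^T A_S = [[23, -1], [-1, 14]].
trace = 37.
det = 321.
disc = trace^2 - 4*det = 1369 - 4*321 = 85.
sqrt(85) ≈ 9.219544.
lam_min = (37 - sqrt(85))/2 ≈ (37 - 9.219544)/2 = 13.890228 ≈ 13.8902.

13.8902


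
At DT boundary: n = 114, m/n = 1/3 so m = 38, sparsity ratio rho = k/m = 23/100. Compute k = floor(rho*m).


m = 1/3*114 = 38.
rho = 23/100.
rho*m = 23/100*38 = 8.74.
k = floor(8.74) = 8.

8


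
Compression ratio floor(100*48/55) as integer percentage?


100*m/n = 100*48/55 ≈ 87.2727.
floor = 87.

87


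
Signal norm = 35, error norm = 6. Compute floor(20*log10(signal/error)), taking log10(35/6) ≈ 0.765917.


||x||/||e|| = 35/6.
log10(35/6) ≈ 0.765917.
20*log10(||x||/||e||) ≈ 20*0.765917 = 15.31834.
floor(15.31834) = 15.

15


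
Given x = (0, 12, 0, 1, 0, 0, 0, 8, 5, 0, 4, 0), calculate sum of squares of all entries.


Non-zero entries: [(1, 12), (3, 1), (7, 8), (8, 5), (10, 4)]
Squares: [144, 1, 64, 25, 16]
||x||_2^2 = sum = 250.

250


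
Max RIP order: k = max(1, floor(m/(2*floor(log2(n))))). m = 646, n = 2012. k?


floor(log2(2012)) = 10.
2*10 = 20.
m/(2*floor(log2(n))) = 646/20 ≈ 32.3.
floor = 32.
k = max(1, 32) = 32.

32


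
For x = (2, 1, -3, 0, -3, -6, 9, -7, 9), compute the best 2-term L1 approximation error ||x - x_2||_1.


Sorted |x_i| descending: [9, 9, 7, 6, 3, 3, 2, 1, 0]
Keep top 2: [9, 9]
Tail entries: [7, 6, 3, 3, 2, 1, 0]
L1 error = sum of tail = 22.

22


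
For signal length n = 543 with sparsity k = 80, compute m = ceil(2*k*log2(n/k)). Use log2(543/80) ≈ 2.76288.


log2(n/k) = log2(543/80) ≈ 2.76288.
2*k*log2(n/k) ≈ 2*80*2.76288 = 442.0608.
m = ceil(442.0608) = 443.

443


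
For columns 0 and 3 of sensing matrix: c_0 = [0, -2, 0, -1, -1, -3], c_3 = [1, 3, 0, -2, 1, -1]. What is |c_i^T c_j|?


Inner product: 0*1 + -2*3 + 0*0 + -1*-2 + -1*1 + -3*-1
Products: [0, -6, 0, 2, -1, 3]
Sum = -2.
|dot| = 2.

2


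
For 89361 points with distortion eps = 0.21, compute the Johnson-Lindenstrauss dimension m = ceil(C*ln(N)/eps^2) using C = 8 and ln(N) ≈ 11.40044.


ln(89361) ≈ 11.40044.
eps^2 = 0.21^2 = 0.0441.
C*ln(N)/eps^2 ≈ 8*11.40044/0.0441 ≈ 2068.107.
m = ceil(2068.107) = 2069.

2069


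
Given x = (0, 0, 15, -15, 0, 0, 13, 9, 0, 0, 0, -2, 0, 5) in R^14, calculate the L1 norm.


Non-zero entries: [(2, 15), (3, -15), (6, 13), (7, 9), (11, -2), (13, 5)]
Absolute values: [15, 15, 13, 9, 2, 5]
||x||_1 = sum = 59.

59


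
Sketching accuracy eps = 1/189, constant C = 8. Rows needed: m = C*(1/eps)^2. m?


1/eps = 189.
(1/eps)^2 = 35721.
m = 8*35721 = 285768.

285768


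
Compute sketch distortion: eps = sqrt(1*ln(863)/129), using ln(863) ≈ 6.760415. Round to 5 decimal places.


ln(863) ≈ 6.760415.
1*ln(N)/m ≈ 1*6.760415/129 ≈ 0.05240632.
eps = sqrt(0.05240632) ≈ 0.2289243 ≈ 0.22892.

0.22892


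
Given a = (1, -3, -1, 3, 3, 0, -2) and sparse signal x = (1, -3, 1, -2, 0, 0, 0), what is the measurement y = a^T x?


Non-zero terms: ['1*1', '-3*-3', '-1*1', '3*-2']
Products: [1, 9, -1, -6]
y = sum = 3.

3


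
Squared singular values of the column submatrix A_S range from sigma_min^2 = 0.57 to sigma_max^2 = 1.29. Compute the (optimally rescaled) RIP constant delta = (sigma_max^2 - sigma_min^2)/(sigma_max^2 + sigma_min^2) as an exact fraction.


lambda_max - lambda_min = 1.29 - 0.57 = 0.72.
lambda_max + lambda_min = 1.29 + 0.57 = 1.86.
delta = 0.72/1.86 = 72/186 = 12/31.

12/31
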